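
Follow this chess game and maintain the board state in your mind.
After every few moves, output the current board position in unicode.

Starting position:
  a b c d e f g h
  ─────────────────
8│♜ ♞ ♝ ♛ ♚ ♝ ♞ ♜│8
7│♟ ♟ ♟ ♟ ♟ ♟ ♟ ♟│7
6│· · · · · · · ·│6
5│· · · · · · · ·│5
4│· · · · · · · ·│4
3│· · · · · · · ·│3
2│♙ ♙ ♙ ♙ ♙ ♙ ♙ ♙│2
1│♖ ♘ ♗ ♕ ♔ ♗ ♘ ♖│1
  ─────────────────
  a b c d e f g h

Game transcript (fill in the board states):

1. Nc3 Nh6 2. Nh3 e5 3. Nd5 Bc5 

  a b c d e f g h
  ─────────────────
8│♜ ♞ ♝ ♛ ♚ · · ♜│8
7│♟ ♟ ♟ ♟ · ♟ ♟ ♟│7
6│· · · · · · · ♞│6
5│· · ♝ ♘ ♟ · · ·│5
4│· · · · · · · ·│4
3│· · · · · · · ♘│3
2│♙ ♙ ♙ ♙ ♙ ♙ ♙ ♙│2
1│♖ · ♗ ♕ ♔ ♗ · ♖│1
  ─────────────────
  a b c d e f g h

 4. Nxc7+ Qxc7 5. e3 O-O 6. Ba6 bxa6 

  a b c d e f g h
  ─────────────────
8│♜ ♞ ♝ · · ♜ ♚ ·│8
7│♟ · ♛ ♟ · ♟ ♟ ♟│7
6│♟ · · · · · · ♞│6
5│· · ♝ · ♟ · · ·│5
4│· · · · · · · ·│4
3│· · · · ♙ · · ♘│3
2│♙ ♙ ♙ ♙ · ♙ ♙ ♙│2
1│♖ · ♗ ♕ ♔ · · ♖│1
  ─────────────────
  a b c d e f g h

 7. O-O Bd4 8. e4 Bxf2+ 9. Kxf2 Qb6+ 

  a b c d e f g h
  ─────────────────
8│♜ ♞ ♝ · · ♜ ♚ ·│8
7│♟ · · ♟ · ♟ ♟ ♟│7
6│♟ ♛ · · · · · ♞│6
5│· · · · ♟ · · ·│5
4│· · · · ♙ · · ·│4
3│· · · · · · · ♘│3
2│♙ ♙ ♙ ♙ · ♔ ♙ ♙│2
1│♖ · ♗ ♕ · ♖ · ·│1
  ─────────────────
  a b c d e f g h

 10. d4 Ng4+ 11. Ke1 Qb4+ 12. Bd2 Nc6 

  a b c d e f g h
  ─────────────────
8│♜ · ♝ · · ♜ ♚ ·│8
7│♟ · · ♟ · ♟ ♟ ♟│7
6│♟ · ♞ · · · · ·│6
5│· · · · ♟ · · ·│5
4│· ♛ · ♙ ♙ · ♞ ·│4
3│· · · · · · · ♘│3
2│♙ ♙ ♙ ♗ · · ♙ ♙│2
1│♖ · · ♕ ♔ ♖ · ·│1
  ─────────────────
  a b c d e f g h

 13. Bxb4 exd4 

  a b c d e f g h
  ─────────────────
8│♜ · ♝ · · ♜ ♚ ·│8
7│♟ · · ♟ · ♟ ♟ ♟│7
6│♟ · ♞ · · · · ·│6
5│· · · · · · · ·│5
4│· ♗ · ♟ ♙ · ♞ ·│4
3│· · · · · · · ♘│3
2│♙ ♙ ♙ · · · ♙ ♙│2
1│♖ · · ♕ ♔ ♖ · ·│1
  ─────────────────
  a b c d e f g h


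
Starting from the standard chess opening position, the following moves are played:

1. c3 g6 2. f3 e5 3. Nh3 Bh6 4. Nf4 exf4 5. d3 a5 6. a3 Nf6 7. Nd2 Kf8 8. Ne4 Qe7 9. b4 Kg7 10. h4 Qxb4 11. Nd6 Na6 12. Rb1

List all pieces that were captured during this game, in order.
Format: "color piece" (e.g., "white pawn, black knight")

Tracking captures:
  exf4: captured white knight
  Qxb4: captured white pawn

white knight, white pawn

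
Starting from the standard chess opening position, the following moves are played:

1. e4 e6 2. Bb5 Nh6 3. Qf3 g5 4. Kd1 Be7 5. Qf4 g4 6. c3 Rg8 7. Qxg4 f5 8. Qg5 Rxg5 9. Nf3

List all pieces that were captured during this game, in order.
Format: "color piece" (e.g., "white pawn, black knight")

Tracking captures:
  Qxg4: captured black pawn
  Rxg5: captured white queen

black pawn, white queen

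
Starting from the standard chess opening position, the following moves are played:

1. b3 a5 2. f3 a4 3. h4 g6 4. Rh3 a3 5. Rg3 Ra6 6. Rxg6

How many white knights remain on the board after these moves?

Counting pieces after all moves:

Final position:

  a b c d e f g h
  ─────────────────
8│· ♞ ♝ ♛ ♚ ♝ ♞ ♜│8
7│· ♟ ♟ ♟ ♟ ♟ · ♟│7
6│♜ · · · · · ♖ ·│6
5│· · · · · · · ·│5
4│· · · · · · · ♙│4
3│♟ ♙ · · · ♙ · ·│3
2│♙ · ♙ ♙ ♙ · ♙ ·│2
1│♖ ♘ ♗ ♕ ♔ ♗ ♘ ·│1
  ─────────────────
  a b c d e f g h


2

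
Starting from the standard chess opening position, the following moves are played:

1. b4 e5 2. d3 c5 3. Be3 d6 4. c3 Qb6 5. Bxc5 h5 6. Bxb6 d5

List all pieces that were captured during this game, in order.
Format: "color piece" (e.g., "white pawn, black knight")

Tracking captures:
  Bxc5: captured black pawn
  Bxb6: captured black queen

black pawn, black queen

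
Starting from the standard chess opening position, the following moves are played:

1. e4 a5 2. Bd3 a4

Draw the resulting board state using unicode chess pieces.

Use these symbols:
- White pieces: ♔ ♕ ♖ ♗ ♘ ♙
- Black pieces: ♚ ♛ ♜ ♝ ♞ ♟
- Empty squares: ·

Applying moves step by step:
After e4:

♜ ♞ ♝ ♛ ♚ ♝ ♞ ♜
♟ ♟ ♟ ♟ ♟ ♟ ♟ ♟
· · · · · · · ·
· · · · · · · ·
· · · · ♙ · · ·
· · · · · · · ·
♙ ♙ ♙ ♙ · ♙ ♙ ♙
♖ ♘ ♗ ♕ ♔ ♗ ♘ ♖


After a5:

♜ ♞ ♝ ♛ ♚ ♝ ♞ ♜
· ♟ ♟ ♟ ♟ ♟ ♟ ♟
· · · · · · · ·
♟ · · · · · · ·
· · · · ♙ · · ·
· · · · · · · ·
♙ ♙ ♙ ♙ · ♙ ♙ ♙
♖ ♘ ♗ ♕ ♔ ♗ ♘ ♖


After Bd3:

♜ ♞ ♝ ♛ ♚ ♝ ♞ ♜
· ♟ ♟ ♟ ♟ ♟ ♟ ♟
· · · · · · · ·
♟ · · · · · · ·
· · · · ♙ · · ·
· · · ♗ · · · ·
♙ ♙ ♙ ♙ · ♙ ♙ ♙
♖ ♘ ♗ ♕ ♔ · ♘ ♖


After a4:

♜ ♞ ♝ ♛ ♚ ♝ ♞ ♜
· ♟ ♟ ♟ ♟ ♟ ♟ ♟
· · · · · · · ·
· · · · · · · ·
♟ · · · ♙ · · ·
· · · ♗ · · · ·
♙ ♙ ♙ ♙ · ♙ ♙ ♙
♖ ♘ ♗ ♕ ♔ · ♘ ♖



  a b c d e f g h
  ─────────────────
8│♜ ♞ ♝ ♛ ♚ ♝ ♞ ♜│8
7│· ♟ ♟ ♟ ♟ ♟ ♟ ♟│7
6│· · · · · · · ·│6
5│· · · · · · · ·│5
4│♟ · · · ♙ · · ·│4
3│· · · ♗ · · · ·│3
2│♙ ♙ ♙ ♙ · ♙ ♙ ♙│2
1│♖ ♘ ♗ ♕ ♔ · ♘ ♖│1
  ─────────────────
  a b c d e f g h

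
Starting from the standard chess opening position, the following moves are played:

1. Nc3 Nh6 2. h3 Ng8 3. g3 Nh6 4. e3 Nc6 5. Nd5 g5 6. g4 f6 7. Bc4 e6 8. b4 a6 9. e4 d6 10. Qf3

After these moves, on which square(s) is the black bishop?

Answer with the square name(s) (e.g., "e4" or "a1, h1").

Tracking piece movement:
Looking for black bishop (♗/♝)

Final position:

  a b c d e f g h
  ─────────────────
8│♜ · ♝ ♛ ♚ ♝ · ♜│8
7│· ♟ ♟ · · · · ♟│7
6│♟ · ♞ ♟ ♟ ♟ · ♞│6
5│· · · ♘ · · ♟ ·│5
4│· ♙ ♗ · ♙ · ♙ ·│4
3│· · · · · ♕ · ♙│3
2│♙ · ♙ ♙ · ♙ · ·│2
1│♖ · ♗ · ♔ · ♘ ♖│1
  ─────────────────
  a b c d e f g h


c8, f8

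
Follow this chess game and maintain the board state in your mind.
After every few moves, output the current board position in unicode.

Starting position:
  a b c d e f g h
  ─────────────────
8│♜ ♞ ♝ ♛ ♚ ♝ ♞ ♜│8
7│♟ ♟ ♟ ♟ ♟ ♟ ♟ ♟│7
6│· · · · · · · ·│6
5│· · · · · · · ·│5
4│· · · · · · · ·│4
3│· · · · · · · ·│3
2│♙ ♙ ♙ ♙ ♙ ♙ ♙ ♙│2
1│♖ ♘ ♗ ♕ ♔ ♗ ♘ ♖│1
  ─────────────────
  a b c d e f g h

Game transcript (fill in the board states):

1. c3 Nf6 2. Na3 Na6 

  a b c d e f g h
  ─────────────────
8│♜ · ♝ ♛ ♚ ♝ · ♜│8
7│♟ ♟ ♟ ♟ ♟ ♟ ♟ ♟│7
6│♞ · · · · ♞ · ·│6
5│· · · · · · · ·│5
4│· · · · · · · ·│4
3│♘ · ♙ · · · · ·│3
2│♙ ♙ · ♙ ♙ ♙ ♙ ♙│2
1│♖ · ♗ ♕ ♔ ♗ ♘ ♖│1
  ─────────────────
  a b c d e f g h

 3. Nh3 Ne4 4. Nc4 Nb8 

  a b c d e f g h
  ─────────────────
8│♜ ♞ ♝ ♛ ♚ ♝ · ♜│8
7│♟ ♟ ♟ ♟ ♟ ♟ ♟ ♟│7
6│· · · · · · · ·│6
5│· · · · · · · ·│5
4│· · ♘ · ♞ · · ·│4
3│· · ♙ · · · · ♘│3
2│♙ ♙ · ♙ ♙ ♙ ♙ ♙│2
1│♖ · ♗ ♕ ♔ ♗ · ♖│1
  ─────────────────
  a b c d e f g h

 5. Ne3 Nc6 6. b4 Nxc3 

  a b c d e f g h
  ─────────────────
8│♜ · ♝ ♛ ♚ ♝ · ♜│8
7│♟ ♟ ♟ ♟ ♟ ♟ ♟ ♟│7
6│· · ♞ · · · · ·│6
5│· · · · · · · ·│5
4│· ♙ · · · · · ·│4
3│· · ♞ · ♘ · · ♘│3
2│♙ · · ♙ ♙ ♙ ♙ ♙│2
1│♖ · ♗ ♕ ♔ ♗ · ♖│1
  ─────────────────
  a b c d e f g h

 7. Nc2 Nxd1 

  a b c d e f g h
  ─────────────────
8│♜ · ♝ ♛ ♚ ♝ · ♜│8
7│♟ ♟ ♟ ♟ ♟ ♟ ♟ ♟│7
6│· · ♞ · · · · ·│6
5│· · · · · · · ·│5
4│· ♙ · · · · · ·│4
3│· · · · · · · ♘│3
2│♙ · ♘ ♙ ♙ ♙ ♙ ♙│2
1│♖ · ♗ ♞ ♔ ♗ · ♖│1
  ─────────────────
  a b c d e f g h


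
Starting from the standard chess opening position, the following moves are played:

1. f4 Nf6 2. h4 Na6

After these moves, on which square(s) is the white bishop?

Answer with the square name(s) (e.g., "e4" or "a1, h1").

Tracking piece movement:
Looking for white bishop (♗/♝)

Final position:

  a b c d e f g h
  ─────────────────
8│♜ · ♝ ♛ ♚ ♝ · ♜│8
7│♟ ♟ ♟ ♟ ♟ ♟ ♟ ♟│7
6│♞ · · · · ♞ · ·│6
5│· · · · · · · ·│5
4│· · · · · ♙ · ♙│4
3│· · · · · · · ·│3
2│♙ ♙ ♙ ♙ ♙ · ♙ ·│2
1│♖ ♘ ♗ ♕ ♔ ♗ ♘ ♖│1
  ─────────────────
  a b c d e f g h


c1, f1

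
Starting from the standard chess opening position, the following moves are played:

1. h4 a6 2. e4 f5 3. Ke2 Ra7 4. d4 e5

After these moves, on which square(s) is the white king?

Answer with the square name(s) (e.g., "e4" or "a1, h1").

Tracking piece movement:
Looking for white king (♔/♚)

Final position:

  a b c d e f g h
  ─────────────────
8│· ♞ ♝ ♛ ♚ ♝ ♞ ♜│8
7│♜ ♟ ♟ ♟ · · ♟ ♟│7
6│♟ · · · · · · ·│6
5│· · · · ♟ ♟ · ·│5
4│· · · ♙ ♙ · · ♙│4
3│· · · · · · · ·│3
2│♙ ♙ ♙ · ♔ ♙ ♙ ·│2
1│♖ ♘ ♗ ♕ · ♗ ♘ ♖│1
  ─────────────────
  a b c d e f g h


e2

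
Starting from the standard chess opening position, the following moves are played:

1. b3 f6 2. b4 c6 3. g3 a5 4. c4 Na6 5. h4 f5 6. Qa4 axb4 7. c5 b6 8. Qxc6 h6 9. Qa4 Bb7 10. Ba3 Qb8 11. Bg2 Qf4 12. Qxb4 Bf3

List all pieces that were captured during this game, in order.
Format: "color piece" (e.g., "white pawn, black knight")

Tracking captures:
  axb4: captured white pawn
  Qxc6: captured black pawn
  Qxb4: captured black pawn

white pawn, black pawn, black pawn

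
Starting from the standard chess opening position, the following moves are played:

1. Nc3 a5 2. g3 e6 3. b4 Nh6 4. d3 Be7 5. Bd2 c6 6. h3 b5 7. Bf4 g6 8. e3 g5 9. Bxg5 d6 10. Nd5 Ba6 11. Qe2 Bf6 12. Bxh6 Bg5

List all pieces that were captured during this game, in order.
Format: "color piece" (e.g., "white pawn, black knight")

Tracking captures:
  Bxg5: captured black pawn
  Bxh6: captured black knight

black pawn, black knight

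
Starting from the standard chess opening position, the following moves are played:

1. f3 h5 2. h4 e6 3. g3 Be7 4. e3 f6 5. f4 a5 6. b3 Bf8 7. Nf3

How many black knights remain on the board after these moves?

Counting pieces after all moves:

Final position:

  a b c d e f g h
  ─────────────────
8│♜ ♞ ♝ ♛ ♚ ♝ ♞ ♜│8
7│· ♟ ♟ ♟ · · ♟ ·│7
6│· · · · ♟ ♟ · ·│6
5│♟ · · · · · · ♟│5
4│· · · · · ♙ · ♙│4
3│· ♙ · · ♙ ♘ ♙ ·│3
2│♙ · ♙ ♙ · · · ·│2
1│♖ ♘ ♗ ♕ ♔ ♗ · ♖│1
  ─────────────────
  a b c d e f g h


2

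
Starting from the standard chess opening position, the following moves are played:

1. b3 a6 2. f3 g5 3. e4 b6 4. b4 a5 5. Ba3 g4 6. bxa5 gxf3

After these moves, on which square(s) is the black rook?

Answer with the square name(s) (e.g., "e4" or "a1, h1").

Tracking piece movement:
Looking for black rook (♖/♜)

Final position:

  a b c d e f g h
  ─────────────────
8│♜ ♞ ♝ ♛ ♚ ♝ ♞ ♜│8
7│· · ♟ ♟ ♟ ♟ · ♟│7
6│· ♟ · · · · · ·│6
5│♙ · · · · · · ·│5
4│· · · · ♙ · · ·│4
3│♗ · · · · ♟ · ·│3
2│♙ · ♙ ♙ · · ♙ ♙│2
1│♖ ♘ · ♕ ♔ ♗ ♘ ♖│1
  ─────────────────
  a b c d e f g h


a8, h8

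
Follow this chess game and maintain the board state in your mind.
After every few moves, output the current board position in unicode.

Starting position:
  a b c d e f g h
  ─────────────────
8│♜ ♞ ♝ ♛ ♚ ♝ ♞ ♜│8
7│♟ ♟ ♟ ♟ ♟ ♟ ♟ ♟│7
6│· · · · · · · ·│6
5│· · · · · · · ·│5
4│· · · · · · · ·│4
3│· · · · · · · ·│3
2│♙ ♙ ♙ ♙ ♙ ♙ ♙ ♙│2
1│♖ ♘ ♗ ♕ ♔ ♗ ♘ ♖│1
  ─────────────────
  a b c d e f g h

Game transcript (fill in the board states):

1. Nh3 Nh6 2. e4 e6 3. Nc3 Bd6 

  a b c d e f g h
  ─────────────────
8│♜ ♞ ♝ ♛ ♚ · · ♜│8
7│♟ ♟ ♟ ♟ · ♟ ♟ ♟│7
6│· · · ♝ ♟ · · ♞│6
5│· · · · · · · ·│5
4│· · · · ♙ · · ·│4
3│· · ♘ · · · · ♘│3
2│♙ ♙ ♙ ♙ · ♙ ♙ ♙│2
1│♖ · ♗ ♕ ♔ ♗ · ♖│1
  ─────────────────
  a b c d e f g h

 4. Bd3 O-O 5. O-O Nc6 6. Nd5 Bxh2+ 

  a b c d e f g h
  ─────────────────
8│♜ · ♝ ♛ · ♜ ♚ ·│8
7│♟ ♟ ♟ ♟ · ♟ ♟ ♟│7
6│· · ♞ · ♟ · · ♞│6
5│· · · ♘ · · · ·│5
4│· · · · ♙ · · ·│4
3│· · · ♗ · · · ♘│3
2│♙ ♙ ♙ ♙ · ♙ ♙ ♝│2
1│♖ · ♗ ♕ · ♖ ♔ ·│1
  ─────────────────
  a b c d e f g h

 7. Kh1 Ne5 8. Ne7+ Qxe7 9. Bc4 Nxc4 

  a b c d e f g h
  ─────────────────
8│♜ · ♝ · · ♜ ♚ ·│8
7│♟ ♟ ♟ ♟ ♛ ♟ ♟ ♟│7
6│· · · · ♟ · · ♞│6
5│· · · · · · · ·│5
4│· · ♞ · ♙ · · ·│4
3│· · · · · · · ♘│3
2│♙ ♙ ♙ ♙ · ♙ ♙ ♝│2
1│♖ · ♗ ♕ · ♖ · ♔│1
  ─────────────────
  a b c d e f g h

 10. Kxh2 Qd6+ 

  a b c d e f g h
  ─────────────────
8│♜ · ♝ · · ♜ ♚ ·│8
7│♟ ♟ ♟ ♟ · ♟ ♟ ♟│7
6│· · · ♛ ♟ · · ♞│6
5│· · · · · · · ·│5
4│· · ♞ · ♙ · · ·│4
3│· · · · · · · ♘│3
2│♙ ♙ ♙ ♙ · ♙ ♙ ♔│2
1│♖ · ♗ ♕ · ♖ · ·│1
  ─────────────────
  a b c d e f g h


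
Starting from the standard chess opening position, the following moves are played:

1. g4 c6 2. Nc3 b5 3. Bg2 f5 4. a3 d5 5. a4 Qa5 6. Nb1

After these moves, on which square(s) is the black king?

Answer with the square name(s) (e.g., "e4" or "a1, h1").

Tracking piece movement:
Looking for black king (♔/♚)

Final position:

  a b c d e f g h
  ─────────────────
8│♜ ♞ ♝ · ♚ ♝ ♞ ♜│8
7│♟ · · · ♟ · ♟ ♟│7
6│· · ♟ · · · · ·│6
5│♛ ♟ · ♟ · ♟ · ·│5
4│♙ · · · · · ♙ ·│4
3│· · · · · · · ·│3
2│· ♙ ♙ ♙ ♙ ♙ ♗ ♙│2
1│♖ ♘ ♗ ♕ ♔ · ♘ ♖│1
  ─────────────────
  a b c d e f g h


e8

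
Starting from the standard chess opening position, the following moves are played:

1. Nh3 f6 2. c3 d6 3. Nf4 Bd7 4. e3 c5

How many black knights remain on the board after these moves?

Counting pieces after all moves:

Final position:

  a b c d e f g h
  ─────────────────
8│♜ ♞ · ♛ ♚ ♝ ♞ ♜│8
7│♟ ♟ · ♝ ♟ · ♟ ♟│7
6│· · · ♟ · ♟ · ·│6
5│· · ♟ · · · · ·│5
4│· · · · · ♘ · ·│4
3│· · ♙ · ♙ · · ·│3
2│♙ ♙ · ♙ · ♙ ♙ ♙│2
1│♖ ♘ ♗ ♕ ♔ ♗ · ♖│1
  ─────────────────
  a b c d e f g h


2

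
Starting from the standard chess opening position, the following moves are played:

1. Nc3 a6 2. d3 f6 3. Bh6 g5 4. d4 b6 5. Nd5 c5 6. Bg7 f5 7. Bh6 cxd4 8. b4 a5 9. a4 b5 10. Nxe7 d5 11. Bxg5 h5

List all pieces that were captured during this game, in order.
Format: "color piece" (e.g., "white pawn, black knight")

Tracking captures:
  cxd4: captured white pawn
  Nxe7: captured black pawn
  Bxg5: captured black pawn

white pawn, black pawn, black pawn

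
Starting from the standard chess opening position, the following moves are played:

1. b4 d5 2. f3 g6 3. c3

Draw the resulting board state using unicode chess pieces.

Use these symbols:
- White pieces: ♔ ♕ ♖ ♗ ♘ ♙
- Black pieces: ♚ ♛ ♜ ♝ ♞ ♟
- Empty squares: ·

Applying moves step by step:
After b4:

♜ ♞ ♝ ♛ ♚ ♝ ♞ ♜
♟ ♟ ♟ ♟ ♟ ♟ ♟ ♟
· · · · · · · ·
· · · · · · · ·
· ♙ · · · · · ·
· · · · · · · ·
♙ · ♙ ♙ ♙ ♙ ♙ ♙
♖ ♘ ♗ ♕ ♔ ♗ ♘ ♖


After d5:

♜ ♞ ♝ ♛ ♚ ♝ ♞ ♜
♟ ♟ ♟ · ♟ ♟ ♟ ♟
· · · · · · · ·
· · · ♟ · · · ·
· ♙ · · · · · ·
· · · · · · · ·
♙ · ♙ ♙ ♙ ♙ ♙ ♙
♖ ♘ ♗ ♕ ♔ ♗ ♘ ♖


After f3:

♜ ♞ ♝ ♛ ♚ ♝ ♞ ♜
♟ ♟ ♟ · ♟ ♟ ♟ ♟
· · · · · · · ·
· · · ♟ · · · ·
· ♙ · · · · · ·
· · · · · ♙ · ·
♙ · ♙ ♙ ♙ · ♙ ♙
♖ ♘ ♗ ♕ ♔ ♗ ♘ ♖


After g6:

♜ ♞ ♝ ♛ ♚ ♝ ♞ ♜
♟ ♟ ♟ · ♟ ♟ · ♟
· · · · · · ♟ ·
· · · ♟ · · · ·
· ♙ · · · · · ·
· · · · · ♙ · ·
♙ · ♙ ♙ ♙ · ♙ ♙
♖ ♘ ♗ ♕ ♔ ♗ ♘ ♖


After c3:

♜ ♞ ♝ ♛ ♚ ♝ ♞ ♜
♟ ♟ ♟ · ♟ ♟ · ♟
· · · · · · ♟ ·
· · · ♟ · · · ·
· ♙ · · · · · ·
· · ♙ · · ♙ · ·
♙ · · ♙ ♙ · ♙ ♙
♖ ♘ ♗ ♕ ♔ ♗ ♘ ♖



  a b c d e f g h
  ─────────────────
8│♜ ♞ ♝ ♛ ♚ ♝ ♞ ♜│8
7│♟ ♟ ♟ · ♟ ♟ · ♟│7
6│· · · · · · ♟ ·│6
5│· · · ♟ · · · ·│5
4│· ♙ · · · · · ·│4
3│· · ♙ · · ♙ · ·│3
2│♙ · · ♙ ♙ · ♙ ♙│2
1│♖ ♘ ♗ ♕ ♔ ♗ ♘ ♖│1
  ─────────────────
  a b c d e f g h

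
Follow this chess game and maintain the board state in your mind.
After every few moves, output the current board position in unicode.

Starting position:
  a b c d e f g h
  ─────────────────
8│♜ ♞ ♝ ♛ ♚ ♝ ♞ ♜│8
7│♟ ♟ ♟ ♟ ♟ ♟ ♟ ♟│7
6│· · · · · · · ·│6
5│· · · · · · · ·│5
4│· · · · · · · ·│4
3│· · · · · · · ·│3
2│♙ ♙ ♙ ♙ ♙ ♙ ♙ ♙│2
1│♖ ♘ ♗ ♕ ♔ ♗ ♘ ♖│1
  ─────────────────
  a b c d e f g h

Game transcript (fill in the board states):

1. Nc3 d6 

  a b c d e f g h
  ─────────────────
8│♜ ♞ ♝ ♛ ♚ ♝ ♞ ♜│8
7│♟ ♟ ♟ · ♟ ♟ ♟ ♟│7
6│· · · ♟ · · · ·│6
5│· · · · · · · ·│5
4│· · · · · · · ·│4
3│· · ♘ · · · · ·│3
2│♙ ♙ ♙ ♙ ♙ ♙ ♙ ♙│2
1│♖ · ♗ ♕ ♔ ♗ ♘ ♖│1
  ─────────────────
  a b c d e f g h

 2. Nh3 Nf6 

  a b c d e f g h
  ─────────────────
8│♜ ♞ ♝ ♛ ♚ ♝ · ♜│8
7│♟ ♟ ♟ · ♟ ♟ ♟ ♟│7
6│· · · ♟ · ♞ · ·│6
5│· · · · · · · ·│5
4│· · · · · · · ·│4
3│· · ♘ · · · · ♘│3
2│♙ ♙ ♙ ♙ ♙ ♙ ♙ ♙│2
1│♖ · ♗ ♕ ♔ ♗ · ♖│1
  ─────────────────
  a b c d e f g h

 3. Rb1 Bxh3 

  a b c d e f g h
  ─────────────────
8│♜ ♞ · ♛ ♚ ♝ · ♜│8
7│♟ ♟ ♟ · ♟ ♟ ♟ ♟│7
6│· · · ♟ · ♞ · ·│6
5│· · · · · · · ·│5
4│· · · · · · · ·│4
3│· · ♘ · · · · ♝│3
2│♙ ♙ ♙ ♙ ♙ ♙ ♙ ♙│2
1│· ♖ ♗ ♕ ♔ ♗ · ♖│1
  ─────────────────
  a b c d e f g h

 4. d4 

  a b c d e f g h
  ─────────────────
8│♜ ♞ · ♛ ♚ ♝ · ♜│8
7│♟ ♟ ♟ · ♟ ♟ ♟ ♟│7
6│· · · ♟ · ♞ · ·│6
5│· · · · · · · ·│5
4│· · · ♙ · · · ·│4
3│· · ♘ · · · · ♝│3
2│♙ ♙ ♙ · ♙ ♙ ♙ ♙│2
1│· ♖ ♗ ♕ ♔ ♗ · ♖│1
  ─────────────────
  a b c d e f g h


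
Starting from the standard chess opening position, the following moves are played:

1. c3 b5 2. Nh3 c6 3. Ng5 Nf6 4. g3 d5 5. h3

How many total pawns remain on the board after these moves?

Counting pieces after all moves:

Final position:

  a b c d e f g h
  ─────────────────
8│♜ ♞ ♝ ♛ ♚ ♝ · ♜│8
7│♟ · · · ♟ ♟ ♟ ♟│7
6│· · ♟ · · ♞ · ·│6
5│· ♟ · ♟ · · ♘ ·│5
4│· · · · · · · ·│4
3│· · ♙ · · · ♙ ♙│3
2│♙ ♙ · ♙ ♙ ♙ · ·│2
1│♖ ♘ ♗ ♕ ♔ ♗ · ♖│1
  ─────────────────
  a b c d e f g h


16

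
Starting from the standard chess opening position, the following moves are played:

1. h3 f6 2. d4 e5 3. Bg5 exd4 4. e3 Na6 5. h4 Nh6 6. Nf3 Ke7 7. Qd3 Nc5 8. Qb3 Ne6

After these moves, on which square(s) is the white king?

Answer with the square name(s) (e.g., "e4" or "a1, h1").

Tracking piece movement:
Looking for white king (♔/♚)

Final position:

  a b c d e f g h
  ─────────────────
8│♜ · ♝ ♛ · ♝ · ♜│8
7│♟ ♟ ♟ ♟ ♚ · ♟ ♟│7
6│· · · · ♞ ♟ · ♞│6
5│· · · · · · ♗ ·│5
4│· · · ♟ · · · ♙│4
3│· ♕ · · ♙ ♘ · ·│3
2│♙ ♙ ♙ · · ♙ ♙ ·│2
1│♖ ♘ · · ♔ ♗ · ♖│1
  ─────────────────
  a b c d e f g h


e1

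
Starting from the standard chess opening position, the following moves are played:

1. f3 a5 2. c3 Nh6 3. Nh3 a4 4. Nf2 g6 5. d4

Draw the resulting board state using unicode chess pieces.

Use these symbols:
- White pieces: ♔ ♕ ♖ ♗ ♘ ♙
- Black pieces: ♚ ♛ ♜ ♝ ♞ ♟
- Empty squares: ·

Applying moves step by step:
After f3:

♜ ♞ ♝ ♛ ♚ ♝ ♞ ♜
♟ ♟ ♟ ♟ ♟ ♟ ♟ ♟
· · · · · · · ·
· · · · · · · ·
· · · · · · · ·
· · · · · ♙ · ·
♙ ♙ ♙ ♙ ♙ · ♙ ♙
♖ ♘ ♗ ♕ ♔ ♗ ♘ ♖


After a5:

♜ ♞ ♝ ♛ ♚ ♝ ♞ ♜
· ♟ ♟ ♟ ♟ ♟ ♟ ♟
· · · · · · · ·
♟ · · · · · · ·
· · · · · · · ·
· · · · · ♙ · ·
♙ ♙ ♙ ♙ ♙ · ♙ ♙
♖ ♘ ♗ ♕ ♔ ♗ ♘ ♖


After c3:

♜ ♞ ♝ ♛ ♚ ♝ ♞ ♜
· ♟ ♟ ♟ ♟ ♟ ♟ ♟
· · · · · · · ·
♟ · · · · · · ·
· · · · · · · ·
· · ♙ · · ♙ · ·
♙ ♙ · ♙ ♙ · ♙ ♙
♖ ♘ ♗ ♕ ♔ ♗ ♘ ♖


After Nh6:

♜ ♞ ♝ ♛ ♚ ♝ · ♜
· ♟ ♟ ♟ ♟ ♟ ♟ ♟
· · · · · · · ♞
♟ · · · · · · ·
· · · · · · · ·
· · ♙ · · ♙ · ·
♙ ♙ · ♙ ♙ · ♙ ♙
♖ ♘ ♗ ♕ ♔ ♗ ♘ ♖


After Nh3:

♜ ♞ ♝ ♛ ♚ ♝ · ♜
· ♟ ♟ ♟ ♟ ♟ ♟ ♟
· · · · · · · ♞
♟ · · · · · · ·
· · · · · · · ·
· · ♙ · · ♙ · ♘
♙ ♙ · ♙ ♙ · ♙ ♙
♖ ♘ ♗ ♕ ♔ ♗ · ♖


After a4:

♜ ♞ ♝ ♛ ♚ ♝ · ♜
· ♟ ♟ ♟ ♟ ♟ ♟ ♟
· · · · · · · ♞
· · · · · · · ·
♟ · · · · · · ·
· · ♙ · · ♙ · ♘
♙ ♙ · ♙ ♙ · ♙ ♙
♖ ♘ ♗ ♕ ♔ ♗ · ♖


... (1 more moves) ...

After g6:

♜ ♞ ♝ ♛ ♚ ♝ · ♜
· ♟ ♟ ♟ ♟ ♟ · ♟
· · · · · · ♟ ♞
· · · · · · · ·
♟ · · · · · · ·
· · ♙ · · ♙ · ·
♙ ♙ · ♙ ♙ ♘ ♙ ♙
♖ ♘ ♗ ♕ ♔ ♗ · ♖


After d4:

♜ ♞ ♝ ♛ ♚ ♝ · ♜
· ♟ ♟ ♟ ♟ ♟ · ♟
· · · · · · ♟ ♞
· · · · · · · ·
♟ · · ♙ · · · ·
· · ♙ · · ♙ · ·
♙ ♙ · · ♙ ♘ ♙ ♙
♖ ♘ ♗ ♕ ♔ ♗ · ♖



  a b c d e f g h
  ─────────────────
8│♜ ♞ ♝ ♛ ♚ ♝ · ♜│8
7│· ♟ ♟ ♟ ♟ ♟ · ♟│7
6│· · · · · · ♟ ♞│6
5│· · · · · · · ·│5
4│♟ · · ♙ · · · ·│4
3│· · ♙ · · ♙ · ·│3
2│♙ ♙ · · ♙ ♘ ♙ ♙│2
1│♖ ♘ ♗ ♕ ♔ ♗ · ♖│1
  ─────────────────
  a b c d e f g h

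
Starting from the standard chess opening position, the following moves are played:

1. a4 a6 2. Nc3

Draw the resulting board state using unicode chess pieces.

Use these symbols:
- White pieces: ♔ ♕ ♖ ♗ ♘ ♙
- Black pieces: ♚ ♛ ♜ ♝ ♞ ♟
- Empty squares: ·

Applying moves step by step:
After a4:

♜ ♞ ♝ ♛ ♚ ♝ ♞ ♜
♟ ♟ ♟ ♟ ♟ ♟ ♟ ♟
· · · · · · · ·
· · · · · · · ·
♙ · · · · · · ·
· · · · · · · ·
· ♙ ♙ ♙ ♙ ♙ ♙ ♙
♖ ♘ ♗ ♕ ♔ ♗ ♘ ♖


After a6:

♜ ♞ ♝ ♛ ♚ ♝ ♞ ♜
· ♟ ♟ ♟ ♟ ♟ ♟ ♟
♟ · · · · · · ·
· · · · · · · ·
♙ · · · · · · ·
· · · · · · · ·
· ♙ ♙ ♙ ♙ ♙ ♙ ♙
♖ ♘ ♗ ♕ ♔ ♗ ♘ ♖


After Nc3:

♜ ♞ ♝ ♛ ♚ ♝ ♞ ♜
· ♟ ♟ ♟ ♟ ♟ ♟ ♟
♟ · · · · · · ·
· · · · · · · ·
♙ · · · · · · ·
· · ♘ · · · · ·
· ♙ ♙ ♙ ♙ ♙ ♙ ♙
♖ · ♗ ♕ ♔ ♗ ♘ ♖



  a b c d e f g h
  ─────────────────
8│♜ ♞ ♝ ♛ ♚ ♝ ♞ ♜│8
7│· ♟ ♟ ♟ ♟ ♟ ♟ ♟│7
6│♟ · · · · · · ·│6
5│· · · · · · · ·│5
4│♙ · · · · · · ·│4
3│· · ♘ · · · · ·│3
2│· ♙ ♙ ♙ ♙ ♙ ♙ ♙│2
1│♖ · ♗ ♕ ♔ ♗ ♘ ♖│1
  ─────────────────
  a b c d e f g h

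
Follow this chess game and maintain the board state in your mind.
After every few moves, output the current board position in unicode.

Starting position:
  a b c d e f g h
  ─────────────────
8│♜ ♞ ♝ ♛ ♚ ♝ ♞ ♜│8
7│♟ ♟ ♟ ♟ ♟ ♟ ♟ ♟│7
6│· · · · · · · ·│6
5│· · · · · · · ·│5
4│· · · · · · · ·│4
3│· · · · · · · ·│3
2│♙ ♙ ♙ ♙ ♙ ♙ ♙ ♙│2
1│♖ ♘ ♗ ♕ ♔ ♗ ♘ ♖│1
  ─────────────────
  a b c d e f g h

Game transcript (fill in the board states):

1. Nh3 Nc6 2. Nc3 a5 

  a b c d e f g h
  ─────────────────
8│♜ · ♝ ♛ ♚ ♝ ♞ ♜│8
7│· ♟ ♟ ♟ ♟ ♟ ♟ ♟│7
6│· · ♞ · · · · ·│6
5│♟ · · · · · · ·│5
4│· · · · · · · ·│4
3│· · ♘ · · · · ♘│3
2│♙ ♙ ♙ ♙ ♙ ♙ ♙ ♙│2
1│♖ · ♗ ♕ ♔ ♗ · ♖│1
  ─────────────────
  a b c d e f g h

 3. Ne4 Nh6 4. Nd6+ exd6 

  a b c d e f g h
  ─────────────────
8│♜ · ♝ ♛ ♚ ♝ · ♜│8
7│· ♟ ♟ ♟ · ♟ ♟ ♟│7
6│· · ♞ ♟ · · · ♞│6
5│♟ · · · · · · ·│5
4│· · · · · · · ·│4
3│· · · · · · · ♘│3
2│♙ ♙ ♙ ♙ ♙ ♙ ♙ ♙│2
1│♖ · ♗ ♕ ♔ ♗ · ♖│1
  ─────────────────
  a b c d e f g h

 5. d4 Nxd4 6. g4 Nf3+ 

  a b c d e f g h
  ─────────────────
8│♜ · ♝ ♛ ♚ ♝ · ♜│8
7│· ♟ ♟ ♟ · ♟ ♟ ♟│7
6│· · · ♟ · · · ♞│6
5│♟ · · · · · · ·│5
4│· · · · · · ♙ ·│4
3│· · · · · ♞ · ♘│3
2│♙ ♙ ♙ · ♙ ♙ · ♙│2
1│♖ · ♗ ♕ ♔ ♗ · ♖│1
  ─────────────────
  a b c d e f g h

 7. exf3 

  a b c d e f g h
  ─────────────────
8│♜ · ♝ ♛ ♚ ♝ · ♜│8
7│· ♟ ♟ ♟ · ♟ ♟ ♟│7
6│· · · ♟ · · · ♞│6
5│♟ · · · · · · ·│5
4│· · · · · · ♙ ·│4
3│· · · · · ♙ · ♘│3
2│♙ ♙ ♙ · · ♙ · ♙│2
1│♖ · ♗ ♕ ♔ ♗ · ♖│1
  ─────────────────
  a b c d e f g h


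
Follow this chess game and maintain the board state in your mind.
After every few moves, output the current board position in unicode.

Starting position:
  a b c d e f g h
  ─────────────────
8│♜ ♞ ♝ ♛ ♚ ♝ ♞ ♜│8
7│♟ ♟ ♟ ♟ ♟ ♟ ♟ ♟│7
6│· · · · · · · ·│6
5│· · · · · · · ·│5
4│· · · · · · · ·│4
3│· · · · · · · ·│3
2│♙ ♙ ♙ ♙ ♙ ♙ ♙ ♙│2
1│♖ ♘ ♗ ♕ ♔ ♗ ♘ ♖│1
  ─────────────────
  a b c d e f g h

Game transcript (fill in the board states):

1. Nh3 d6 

  a b c d e f g h
  ─────────────────
8│♜ ♞ ♝ ♛ ♚ ♝ ♞ ♜│8
7│♟ ♟ ♟ · ♟ ♟ ♟ ♟│7
6│· · · ♟ · · · ·│6
5│· · · · · · · ·│5
4│· · · · · · · ·│4
3│· · · · · · · ♘│3
2│♙ ♙ ♙ ♙ ♙ ♙ ♙ ♙│2
1│♖ ♘ ♗ ♕ ♔ ♗ · ♖│1
  ─────────────────
  a b c d e f g h

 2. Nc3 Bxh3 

  a b c d e f g h
  ─────────────────
8│♜ ♞ · ♛ ♚ ♝ ♞ ♜│8
7│♟ ♟ ♟ · ♟ ♟ ♟ ♟│7
6│· · · ♟ · · · ·│6
5│· · · · · · · ·│5
4│· · · · · · · ·│4
3│· · ♘ · · · · ♝│3
2│♙ ♙ ♙ ♙ ♙ ♙ ♙ ♙│2
1│♖ · ♗ ♕ ♔ ♗ · ♖│1
  ─────────────────
  a b c d e f g h

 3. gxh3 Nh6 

  a b c d e f g h
  ─────────────────
8│♜ ♞ · ♛ ♚ ♝ · ♜│8
7│♟ ♟ ♟ · ♟ ♟ ♟ ♟│7
6│· · · ♟ · · · ♞│6
5│· · · · · · · ·│5
4│· · · · · · · ·│4
3│· · ♘ · · · · ♙│3
2│♙ ♙ ♙ ♙ ♙ ♙ · ♙│2
1│♖ · ♗ ♕ ♔ ♗ · ♖│1
  ─────────────────
  a b c d e f g h



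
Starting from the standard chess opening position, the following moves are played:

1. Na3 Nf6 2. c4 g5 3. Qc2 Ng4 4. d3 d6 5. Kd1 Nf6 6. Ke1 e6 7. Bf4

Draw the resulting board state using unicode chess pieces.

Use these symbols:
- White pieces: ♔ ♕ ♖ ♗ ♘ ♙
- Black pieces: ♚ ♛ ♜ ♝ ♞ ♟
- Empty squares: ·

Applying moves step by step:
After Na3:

♜ ♞ ♝ ♛ ♚ ♝ ♞ ♜
♟ ♟ ♟ ♟ ♟ ♟ ♟ ♟
· · · · · · · ·
· · · · · · · ·
· · · · · · · ·
♘ · · · · · · ·
♙ ♙ ♙ ♙ ♙ ♙ ♙ ♙
♖ · ♗ ♕ ♔ ♗ ♘ ♖


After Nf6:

♜ ♞ ♝ ♛ ♚ ♝ · ♜
♟ ♟ ♟ ♟ ♟ ♟ ♟ ♟
· · · · · ♞ · ·
· · · · · · · ·
· · · · · · · ·
♘ · · · · · · ·
♙ ♙ ♙ ♙ ♙ ♙ ♙ ♙
♖ · ♗ ♕ ♔ ♗ ♘ ♖


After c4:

♜ ♞ ♝ ♛ ♚ ♝ · ♜
♟ ♟ ♟ ♟ ♟ ♟ ♟ ♟
· · · · · ♞ · ·
· · · · · · · ·
· · ♙ · · · · ·
♘ · · · · · · ·
♙ ♙ · ♙ ♙ ♙ ♙ ♙
♖ · ♗ ♕ ♔ ♗ ♘ ♖


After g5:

♜ ♞ ♝ ♛ ♚ ♝ · ♜
♟ ♟ ♟ ♟ ♟ ♟ · ♟
· · · · · ♞ · ·
· · · · · · ♟ ·
· · ♙ · · · · ·
♘ · · · · · · ·
♙ ♙ · ♙ ♙ ♙ ♙ ♙
♖ · ♗ ♕ ♔ ♗ ♘ ♖


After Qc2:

♜ ♞ ♝ ♛ ♚ ♝ · ♜
♟ ♟ ♟ ♟ ♟ ♟ · ♟
· · · · · ♞ · ·
· · · · · · ♟ ·
· · ♙ · · · · ·
♘ · · · · · · ·
♙ ♙ ♕ ♙ ♙ ♙ ♙ ♙
♖ · ♗ · ♔ ♗ ♘ ♖


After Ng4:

♜ ♞ ♝ ♛ ♚ ♝ · ♜
♟ ♟ ♟ ♟ ♟ ♟ · ♟
· · · · · · · ·
· · · · · · ♟ ·
· · ♙ · · · ♞ ·
♘ · · · · · · ·
♙ ♙ ♕ ♙ ♙ ♙ ♙ ♙
♖ · ♗ · ♔ ♗ ♘ ♖


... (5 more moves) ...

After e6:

♜ ♞ ♝ ♛ ♚ ♝ · ♜
♟ ♟ ♟ · · ♟ · ♟
· · · ♟ ♟ ♞ · ·
· · · · · · ♟ ·
· · ♙ · · · · ·
♘ · · ♙ · · · ·
♙ ♙ ♕ · ♙ ♙ ♙ ♙
♖ · ♗ · ♔ ♗ ♘ ♖


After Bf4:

♜ ♞ ♝ ♛ ♚ ♝ · ♜
♟ ♟ ♟ · · ♟ · ♟
· · · ♟ ♟ ♞ · ·
· · · · · · ♟ ·
· · ♙ · · ♗ · ·
♘ · · ♙ · · · ·
♙ ♙ ♕ · ♙ ♙ ♙ ♙
♖ · · · ♔ ♗ ♘ ♖



  a b c d e f g h
  ─────────────────
8│♜ ♞ ♝ ♛ ♚ ♝ · ♜│8
7│♟ ♟ ♟ · · ♟ · ♟│7
6│· · · ♟ ♟ ♞ · ·│6
5│· · · · · · ♟ ·│5
4│· · ♙ · · ♗ · ·│4
3│♘ · · ♙ · · · ·│3
2│♙ ♙ ♕ · ♙ ♙ ♙ ♙│2
1│♖ · · · ♔ ♗ ♘ ♖│1
  ─────────────────
  a b c d e f g h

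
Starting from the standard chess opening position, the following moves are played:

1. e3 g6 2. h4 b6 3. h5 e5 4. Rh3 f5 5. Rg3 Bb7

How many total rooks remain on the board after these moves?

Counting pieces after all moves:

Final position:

  a b c d e f g h
  ─────────────────
8│♜ ♞ · ♛ ♚ ♝ ♞ ♜│8
7│♟ ♝ ♟ ♟ · · · ♟│7
6│· ♟ · · · · ♟ ·│6
5│· · · · ♟ ♟ · ♙│5
4│· · · · · · · ·│4
3│· · · · ♙ · ♖ ·│3
2│♙ ♙ ♙ ♙ · ♙ ♙ ·│2
1│♖ ♘ ♗ ♕ ♔ ♗ ♘ ·│1
  ─────────────────
  a b c d e f g h


4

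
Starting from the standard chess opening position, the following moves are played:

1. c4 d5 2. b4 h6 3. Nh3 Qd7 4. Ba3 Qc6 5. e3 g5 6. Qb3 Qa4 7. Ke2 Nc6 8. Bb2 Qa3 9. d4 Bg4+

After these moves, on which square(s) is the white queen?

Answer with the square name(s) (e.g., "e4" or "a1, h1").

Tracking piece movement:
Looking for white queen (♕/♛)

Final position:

  a b c d e f g h
  ─────────────────
8│♜ · · · ♚ ♝ ♞ ♜│8
7│♟ ♟ ♟ · ♟ ♟ · ·│7
6│· · ♞ · · · · ♟│6
5│· · · ♟ · · ♟ ·│5
4│· ♙ ♙ ♙ · · ♝ ·│4
3│♛ ♕ · · ♙ · · ♘│3
2│♙ ♗ · · ♔ ♙ ♙ ♙│2
1│♖ ♘ · · · ♗ · ♖│1
  ─────────────────
  a b c d e f g h


b3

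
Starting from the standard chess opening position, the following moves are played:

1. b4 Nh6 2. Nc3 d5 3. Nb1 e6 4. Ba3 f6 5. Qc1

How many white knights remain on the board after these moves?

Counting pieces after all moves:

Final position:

  a b c d e f g h
  ─────────────────
8│♜ ♞ ♝ ♛ ♚ ♝ · ♜│8
7│♟ ♟ ♟ · · · ♟ ♟│7
6│· · · · ♟ ♟ · ♞│6
5│· · · ♟ · · · ·│5
4│· ♙ · · · · · ·│4
3│♗ · · · · · · ·│3
2│♙ · ♙ ♙ ♙ ♙ ♙ ♙│2
1│♖ ♘ ♕ · ♔ ♗ ♘ ♖│1
  ─────────────────
  a b c d e f g h


2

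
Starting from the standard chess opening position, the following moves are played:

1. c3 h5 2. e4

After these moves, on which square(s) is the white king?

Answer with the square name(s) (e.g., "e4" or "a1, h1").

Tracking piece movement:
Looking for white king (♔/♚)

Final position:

  a b c d e f g h
  ─────────────────
8│♜ ♞ ♝ ♛ ♚ ♝ ♞ ♜│8
7│♟ ♟ ♟ ♟ ♟ ♟ ♟ ·│7
6│· · · · · · · ·│6
5│· · · · · · · ♟│5
4│· · · · ♙ · · ·│4
3│· · ♙ · · · · ·│3
2│♙ ♙ · ♙ · ♙ ♙ ♙│2
1│♖ ♘ ♗ ♕ ♔ ♗ ♘ ♖│1
  ─────────────────
  a b c d e f g h


e1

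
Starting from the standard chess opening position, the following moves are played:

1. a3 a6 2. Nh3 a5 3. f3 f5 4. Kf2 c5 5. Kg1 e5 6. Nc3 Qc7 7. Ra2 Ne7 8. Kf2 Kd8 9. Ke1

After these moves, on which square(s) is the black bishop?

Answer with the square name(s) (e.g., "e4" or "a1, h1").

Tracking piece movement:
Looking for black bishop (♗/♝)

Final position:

  a b c d e f g h
  ─────────────────
8│♜ ♞ ♝ ♚ · ♝ · ♜│8
7│· ♟ ♛ ♟ ♞ · ♟ ♟│7
6│· · · · · · · ·│6
5│♟ · ♟ · ♟ ♟ · ·│5
4│· · · · · · · ·│4
3│♙ · ♘ · · ♙ · ♘│3
2│♖ ♙ ♙ ♙ ♙ · ♙ ♙│2
1│· · ♗ ♕ ♔ ♗ · ♖│1
  ─────────────────
  a b c d e f g h


c8, f8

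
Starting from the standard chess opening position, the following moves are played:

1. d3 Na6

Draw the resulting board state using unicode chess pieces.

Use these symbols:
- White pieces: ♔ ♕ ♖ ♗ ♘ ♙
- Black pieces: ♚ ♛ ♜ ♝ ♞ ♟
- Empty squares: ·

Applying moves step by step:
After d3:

♜ ♞ ♝ ♛ ♚ ♝ ♞ ♜
♟ ♟ ♟ ♟ ♟ ♟ ♟ ♟
· · · · · · · ·
· · · · · · · ·
· · · · · · · ·
· · · ♙ · · · ·
♙ ♙ ♙ · ♙ ♙ ♙ ♙
♖ ♘ ♗ ♕ ♔ ♗ ♘ ♖


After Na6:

♜ · ♝ ♛ ♚ ♝ ♞ ♜
♟ ♟ ♟ ♟ ♟ ♟ ♟ ♟
♞ · · · · · · ·
· · · · · · · ·
· · · · · · · ·
· · · ♙ · · · ·
♙ ♙ ♙ · ♙ ♙ ♙ ♙
♖ ♘ ♗ ♕ ♔ ♗ ♘ ♖



  a b c d e f g h
  ─────────────────
8│♜ · ♝ ♛ ♚ ♝ ♞ ♜│8
7│♟ ♟ ♟ ♟ ♟ ♟ ♟ ♟│7
6│♞ · · · · · · ·│6
5│· · · · · · · ·│5
4│· · · · · · · ·│4
3│· · · ♙ · · · ·│3
2│♙ ♙ ♙ · ♙ ♙ ♙ ♙│2
1│♖ ♘ ♗ ♕ ♔ ♗ ♘ ♖│1
  ─────────────────
  a b c d e f g h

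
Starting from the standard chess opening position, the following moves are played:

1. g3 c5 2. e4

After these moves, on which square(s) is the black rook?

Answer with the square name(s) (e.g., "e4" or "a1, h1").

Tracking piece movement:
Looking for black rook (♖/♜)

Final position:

  a b c d e f g h
  ─────────────────
8│♜ ♞ ♝ ♛ ♚ ♝ ♞ ♜│8
7│♟ ♟ · ♟ ♟ ♟ ♟ ♟│7
6│· · · · · · · ·│6
5│· · ♟ · · · · ·│5
4│· · · · ♙ · · ·│4
3│· · · · · · ♙ ·│3
2│♙ ♙ ♙ ♙ · ♙ · ♙│2
1│♖ ♘ ♗ ♕ ♔ ♗ ♘ ♖│1
  ─────────────────
  a b c d e f g h


a8, h8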